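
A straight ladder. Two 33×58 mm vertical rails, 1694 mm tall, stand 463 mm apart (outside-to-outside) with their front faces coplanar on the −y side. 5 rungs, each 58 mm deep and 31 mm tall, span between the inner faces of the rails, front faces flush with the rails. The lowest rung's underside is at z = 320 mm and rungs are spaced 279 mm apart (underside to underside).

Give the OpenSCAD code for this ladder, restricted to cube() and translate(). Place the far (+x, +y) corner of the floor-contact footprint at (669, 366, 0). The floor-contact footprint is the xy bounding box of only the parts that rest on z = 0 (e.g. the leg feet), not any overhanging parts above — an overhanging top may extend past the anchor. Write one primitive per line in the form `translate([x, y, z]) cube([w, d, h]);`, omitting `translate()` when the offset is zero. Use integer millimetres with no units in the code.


translate([206, 308, 0]) cube([33, 58, 1694]);
translate([636, 308, 0]) cube([33, 58, 1694]);
translate([239, 308, 320]) cube([397, 58, 31]);
translate([239, 308, 599]) cube([397, 58, 31]);
translate([239, 308, 878]) cube([397, 58, 31]);
translate([239, 308, 1157]) cube([397, 58, 31]);
translate([239, 308, 1436]) cube([397, 58, 31]);


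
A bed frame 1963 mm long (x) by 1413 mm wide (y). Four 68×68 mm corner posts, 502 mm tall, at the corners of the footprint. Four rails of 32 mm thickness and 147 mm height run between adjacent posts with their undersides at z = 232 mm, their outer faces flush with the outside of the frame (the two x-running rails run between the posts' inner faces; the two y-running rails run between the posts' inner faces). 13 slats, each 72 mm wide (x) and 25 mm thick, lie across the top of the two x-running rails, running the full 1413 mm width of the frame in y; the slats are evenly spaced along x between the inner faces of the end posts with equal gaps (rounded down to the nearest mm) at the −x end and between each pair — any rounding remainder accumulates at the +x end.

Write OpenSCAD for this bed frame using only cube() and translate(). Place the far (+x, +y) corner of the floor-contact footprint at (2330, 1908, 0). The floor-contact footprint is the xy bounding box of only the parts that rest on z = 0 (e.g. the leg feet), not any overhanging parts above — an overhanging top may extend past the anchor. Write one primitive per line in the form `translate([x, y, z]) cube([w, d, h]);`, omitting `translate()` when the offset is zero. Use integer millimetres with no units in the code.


translate([367, 495, 0]) cube([68, 68, 502]);
translate([367, 1840, 0]) cube([68, 68, 502]);
translate([2262, 495, 0]) cube([68, 68, 502]);
translate([2262, 1840, 0]) cube([68, 68, 502]);
translate([435, 495, 232]) cube([1827, 32, 147]);
translate([435, 1876, 232]) cube([1827, 32, 147]);
translate([367, 563, 232]) cube([32, 1277, 147]);
translate([2298, 563, 232]) cube([32, 1277, 147]);
translate([498, 495, 379]) cube([72, 1413, 25]);
translate([633, 495, 379]) cube([72, 1413, 25]);
translate([768, 495, 379]) cube([72, 1413, 25]);
translate([903, 495, 379]) cube([72, 1413, 25]);
translate([1038, 495, 379]) cube([72, 1413, 25]);
translate([1173, 495, 379]) cube([72, 1413, 25]);
translate([1308, 495, 379]) cube([72, 1413, 25]);
translate([1443, 495, 379]) cube([72, 1413, 25]);
translate([1578, 495, 379]) cube([72, 1413, 25]);
translate([1713, 495, 379]) cube([72, 1413, 25]);
translate([1848, 495, 379]) cube([72, 1413, 25]);
translate([1983, 495, 379]) cube([72, 1413, 25]);
translate([2118, 495, 379]) cube([72, 1413, 25]);


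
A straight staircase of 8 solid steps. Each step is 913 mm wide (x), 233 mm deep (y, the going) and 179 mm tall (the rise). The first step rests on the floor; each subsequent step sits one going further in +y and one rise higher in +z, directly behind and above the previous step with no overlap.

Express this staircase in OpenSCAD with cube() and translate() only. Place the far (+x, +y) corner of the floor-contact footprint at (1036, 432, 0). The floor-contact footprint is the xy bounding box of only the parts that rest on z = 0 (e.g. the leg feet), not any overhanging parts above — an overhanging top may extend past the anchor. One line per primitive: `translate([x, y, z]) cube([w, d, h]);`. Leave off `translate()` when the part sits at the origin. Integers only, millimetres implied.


translate([123, 199, 0]) cube([913, 233, 179]);
translate([123, 432, 179]) cube([913, 233, 179]);
translate([123, 665, 358]) cube([913, 233, 179]);
translate([123, 898, 537]) cube([913, 233, 179]);
translate([123, 1131, 716]) cube([913, 233, 179]);
translate([123, 1364, 895]) cube([913, 233, 179]);
translate([123, 1597, 1074]) cube([913, 233, 179]);
translate([123, 1830, 1253]) cube([913, 233, 179]);


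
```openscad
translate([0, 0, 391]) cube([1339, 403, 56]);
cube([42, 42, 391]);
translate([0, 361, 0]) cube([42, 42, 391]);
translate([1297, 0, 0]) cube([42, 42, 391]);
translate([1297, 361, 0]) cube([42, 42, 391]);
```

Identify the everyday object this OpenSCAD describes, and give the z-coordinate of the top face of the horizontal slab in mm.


A bench. The seat-top height is 447 mm.

A long slab on four corner posts — a bench. The slab sits at z = 391 with thickness 56, so the top is 391 + 56 = 447 mm.


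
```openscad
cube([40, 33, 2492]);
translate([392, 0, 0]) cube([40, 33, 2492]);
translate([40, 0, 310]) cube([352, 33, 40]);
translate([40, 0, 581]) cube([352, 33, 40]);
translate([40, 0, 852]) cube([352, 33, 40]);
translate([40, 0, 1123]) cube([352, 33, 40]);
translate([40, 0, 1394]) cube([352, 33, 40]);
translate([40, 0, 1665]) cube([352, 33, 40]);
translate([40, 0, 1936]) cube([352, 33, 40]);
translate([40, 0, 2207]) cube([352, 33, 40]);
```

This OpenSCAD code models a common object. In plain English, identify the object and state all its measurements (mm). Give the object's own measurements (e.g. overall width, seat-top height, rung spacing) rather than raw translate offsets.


A straight ladder. Two 40×33 mm vertical rails, 2492 mm tall, stand 432 mm apart (outside-to-outside) with their front faces coplanar on the −y side. 8 rungs, each 33 mm deep and 40 mm tall, span between the inner faces of the rails, front faces flush with the rails. The lowest rung's underside is at z = 310 mm and rungs are spaced 271 mm apart (underside to underside).


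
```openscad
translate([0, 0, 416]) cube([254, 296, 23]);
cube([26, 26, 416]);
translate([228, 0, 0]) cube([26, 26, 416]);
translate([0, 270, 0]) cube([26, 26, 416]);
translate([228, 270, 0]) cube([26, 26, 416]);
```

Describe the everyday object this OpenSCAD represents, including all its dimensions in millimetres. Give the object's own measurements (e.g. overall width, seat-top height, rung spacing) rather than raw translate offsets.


A four-legged stool. The seat is a 254×296×23 mm slab whose top surface is at z = 439 mm; four square legs, each 26×26 mm in cross-section, run from the floor (z = 0) to the underside of the seat, each flush with a corner of the seat.


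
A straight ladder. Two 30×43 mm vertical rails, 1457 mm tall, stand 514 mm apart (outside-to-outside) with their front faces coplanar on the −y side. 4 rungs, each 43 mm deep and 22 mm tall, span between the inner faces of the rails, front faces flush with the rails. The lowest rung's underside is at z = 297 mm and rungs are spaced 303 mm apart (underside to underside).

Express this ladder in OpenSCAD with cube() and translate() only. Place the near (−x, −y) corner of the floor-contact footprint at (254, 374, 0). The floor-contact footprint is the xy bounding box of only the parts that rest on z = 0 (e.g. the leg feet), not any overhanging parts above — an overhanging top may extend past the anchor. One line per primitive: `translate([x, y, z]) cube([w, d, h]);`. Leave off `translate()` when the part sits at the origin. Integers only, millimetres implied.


translate([254, 374, 0]) cube([30, 43, 1457]);
translate([738, 374, 0]) cube([30, 43, 1457]);
translate([284, 374, 297]) cube([454, 43, 22]);
translate([284, 374, 600]) cube([454, 43, 22]);
translate([284, 374, 903]) cube([454, 43, 22]);
translate([284, 374, 1206]) cube([454, 43, 22]);


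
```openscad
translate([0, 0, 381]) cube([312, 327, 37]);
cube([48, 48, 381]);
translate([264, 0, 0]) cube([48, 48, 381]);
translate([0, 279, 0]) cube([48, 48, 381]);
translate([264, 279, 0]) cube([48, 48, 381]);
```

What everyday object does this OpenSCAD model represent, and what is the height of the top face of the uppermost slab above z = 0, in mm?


A stool. The seat height is 418 mm.

A 312×327×37 slab at z = 381 on four corner posts — a stool. The seat top is 381 + 37 = 418 mm.


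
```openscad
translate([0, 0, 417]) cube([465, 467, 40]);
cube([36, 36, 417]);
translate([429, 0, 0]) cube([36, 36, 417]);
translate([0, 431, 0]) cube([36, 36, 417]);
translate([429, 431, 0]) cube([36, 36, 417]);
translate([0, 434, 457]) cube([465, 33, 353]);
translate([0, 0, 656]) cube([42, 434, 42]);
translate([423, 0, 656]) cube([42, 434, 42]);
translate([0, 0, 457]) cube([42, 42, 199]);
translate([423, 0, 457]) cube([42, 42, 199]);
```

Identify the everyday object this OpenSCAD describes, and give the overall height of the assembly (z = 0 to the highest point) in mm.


A chair. The overall height is 810 mm.

A slab on four corner posts with a tall panel at the back — a chair. The seat slab sits at z = 417 with thickness 40, and the 353 mm backrest starts at the seat top, so the overall height is 417 + 40 + 353 = 810 mm.


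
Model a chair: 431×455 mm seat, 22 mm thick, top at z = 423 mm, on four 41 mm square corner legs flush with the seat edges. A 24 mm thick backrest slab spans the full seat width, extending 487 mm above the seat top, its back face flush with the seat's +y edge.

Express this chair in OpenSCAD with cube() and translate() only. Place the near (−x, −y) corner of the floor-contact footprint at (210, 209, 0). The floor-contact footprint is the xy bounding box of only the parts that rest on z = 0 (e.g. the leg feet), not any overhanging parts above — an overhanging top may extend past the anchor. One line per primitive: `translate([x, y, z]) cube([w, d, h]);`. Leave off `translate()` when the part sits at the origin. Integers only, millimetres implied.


// leg_h = 423 - 22 = 401
translate([210, 209, 401]) cube([431, 455, 22]);
translate([210, 209, 0]) cube([41, 41, 401]);
translate([600, 209, 0]) cube([41, 41, 401]);
translate([210, 623, 0]) cube([41, 41, 401]);
translate([600, 623, 0]) cube([41, 41, 401]);
translate([210, 640, 423]) cube([431, 24, 487]);


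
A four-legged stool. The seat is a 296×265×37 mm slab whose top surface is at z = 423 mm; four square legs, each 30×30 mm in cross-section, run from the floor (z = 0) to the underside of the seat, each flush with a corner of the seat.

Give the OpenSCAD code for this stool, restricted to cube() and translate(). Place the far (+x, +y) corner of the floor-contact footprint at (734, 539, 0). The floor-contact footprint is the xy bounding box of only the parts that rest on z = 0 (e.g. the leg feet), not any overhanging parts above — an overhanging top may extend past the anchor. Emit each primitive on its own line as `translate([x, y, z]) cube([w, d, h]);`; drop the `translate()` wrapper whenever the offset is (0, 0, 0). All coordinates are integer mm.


translate([438, 274, 386]) cube([296, 265, 37]);
translate([438, 274, 0]) cube([30, 30, 386]);
translate([704, 274, 0]) cube([30, 30, 386]);
translate([438, 509, 0]) cube([30, 30, 386]);
translate([704, 509, 0]) cube([30, 30, 386]);


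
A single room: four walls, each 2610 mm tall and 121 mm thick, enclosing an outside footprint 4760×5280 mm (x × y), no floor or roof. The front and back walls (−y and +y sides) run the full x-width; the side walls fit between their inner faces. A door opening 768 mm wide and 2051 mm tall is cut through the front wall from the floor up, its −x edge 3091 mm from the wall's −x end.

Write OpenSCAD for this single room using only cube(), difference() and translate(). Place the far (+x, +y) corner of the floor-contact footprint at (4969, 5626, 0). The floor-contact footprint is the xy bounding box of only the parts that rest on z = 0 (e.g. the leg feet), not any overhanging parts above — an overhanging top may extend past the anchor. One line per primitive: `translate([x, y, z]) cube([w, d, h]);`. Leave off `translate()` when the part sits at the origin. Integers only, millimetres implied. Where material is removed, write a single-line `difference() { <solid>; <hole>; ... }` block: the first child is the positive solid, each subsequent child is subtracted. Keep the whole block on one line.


difference() { translate([209, 346, 0]) cube([4760, 121, 2610]); translate([3300, 346, 0]) cube([768, 121, 2051]); }
translate([209, 5505, 0]) cube([4760, 121, 2610]);
translate([209, 467, 0]) cube([121, 5038, 2610]);
translate([4848, 467, 0]) cube([121, 5038, 2610]);


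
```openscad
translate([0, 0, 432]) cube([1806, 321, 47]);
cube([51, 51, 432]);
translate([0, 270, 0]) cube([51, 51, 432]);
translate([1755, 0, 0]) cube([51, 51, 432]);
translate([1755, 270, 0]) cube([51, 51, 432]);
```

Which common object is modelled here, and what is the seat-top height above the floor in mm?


A bench. The seat-top height is 479 mm.

A long slab on four corner posts — a bench. The slab sits at z = 432 with thickness 47, so the top is 432 + 47 = 479 mm.


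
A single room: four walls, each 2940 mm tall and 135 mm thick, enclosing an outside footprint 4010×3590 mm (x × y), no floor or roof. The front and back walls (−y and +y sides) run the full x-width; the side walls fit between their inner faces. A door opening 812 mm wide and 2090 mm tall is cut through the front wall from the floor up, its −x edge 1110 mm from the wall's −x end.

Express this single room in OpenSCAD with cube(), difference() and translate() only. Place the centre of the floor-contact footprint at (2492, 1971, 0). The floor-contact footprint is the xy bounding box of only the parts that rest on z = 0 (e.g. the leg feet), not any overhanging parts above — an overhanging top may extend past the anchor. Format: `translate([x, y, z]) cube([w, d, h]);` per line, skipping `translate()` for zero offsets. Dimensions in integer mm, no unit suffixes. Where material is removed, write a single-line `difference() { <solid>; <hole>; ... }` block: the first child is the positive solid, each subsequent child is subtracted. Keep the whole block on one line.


difference() { translate([487, 176, 0]) cube([4010, 135, 2940]); translate([1597, 176, 0]) cube([812, 135, 2090]); }
translate([487, 3631, 0]) cube([4010, 135, 2940]);
translate([487, 311, 0]) cube([135, 3320, 2940]);
translate([4362, 311, 0]) cube([135, 3320, 2940]);


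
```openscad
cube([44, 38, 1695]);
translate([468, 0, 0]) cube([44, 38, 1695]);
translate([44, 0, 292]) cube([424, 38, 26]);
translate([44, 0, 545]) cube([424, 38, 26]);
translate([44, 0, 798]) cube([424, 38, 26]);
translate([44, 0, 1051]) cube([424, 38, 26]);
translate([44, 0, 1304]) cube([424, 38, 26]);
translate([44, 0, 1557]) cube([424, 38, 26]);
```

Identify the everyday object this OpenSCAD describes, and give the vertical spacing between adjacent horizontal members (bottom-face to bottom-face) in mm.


A ladder. The rung spacing is 253 mm.

Two tall 44×38 posts with 6 short bars between them — a ladder. Adjacent rungs sit at z = 292 and z = 545, so the spacing is 545 − 292 = 253 mm.


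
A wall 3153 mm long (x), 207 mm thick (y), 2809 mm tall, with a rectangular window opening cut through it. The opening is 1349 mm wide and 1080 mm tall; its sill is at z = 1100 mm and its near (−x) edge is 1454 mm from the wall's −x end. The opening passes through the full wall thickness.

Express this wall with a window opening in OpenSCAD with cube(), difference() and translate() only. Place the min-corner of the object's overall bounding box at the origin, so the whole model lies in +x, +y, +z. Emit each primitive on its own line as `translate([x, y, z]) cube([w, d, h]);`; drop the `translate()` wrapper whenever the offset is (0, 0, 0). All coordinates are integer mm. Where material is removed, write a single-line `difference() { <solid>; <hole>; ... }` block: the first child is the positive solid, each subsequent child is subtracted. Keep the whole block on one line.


difference() { cube([3153, 207, 2809]); translate([1454, 0, 1100]) cube([1349, 207, 1080]); }


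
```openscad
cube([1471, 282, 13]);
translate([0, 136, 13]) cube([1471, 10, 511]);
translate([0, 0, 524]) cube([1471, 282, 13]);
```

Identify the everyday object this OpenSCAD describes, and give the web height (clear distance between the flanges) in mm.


An I-beam. The web height is 511 mm.

Two wide flanges with a thin centred web — an I-beam. Overall 537 mm minus two 13 mm flanges gives a web of 537 − 2·13 = 511 mm.


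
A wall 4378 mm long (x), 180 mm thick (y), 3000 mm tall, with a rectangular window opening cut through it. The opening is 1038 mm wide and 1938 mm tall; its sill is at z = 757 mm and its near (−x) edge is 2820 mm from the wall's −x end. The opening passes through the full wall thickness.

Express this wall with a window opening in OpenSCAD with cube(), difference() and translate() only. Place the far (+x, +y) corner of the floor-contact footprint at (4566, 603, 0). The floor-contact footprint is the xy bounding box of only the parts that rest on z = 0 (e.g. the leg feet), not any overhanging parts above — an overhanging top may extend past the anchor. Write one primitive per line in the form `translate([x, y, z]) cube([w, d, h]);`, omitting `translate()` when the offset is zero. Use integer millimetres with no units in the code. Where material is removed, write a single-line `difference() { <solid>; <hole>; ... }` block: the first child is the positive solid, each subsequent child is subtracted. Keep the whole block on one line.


difference() { translate([188, 423, 0]) cube([4378, 180, 3000]); translate([3008, 423, 757]) cube([1038, 180, 1938]); }


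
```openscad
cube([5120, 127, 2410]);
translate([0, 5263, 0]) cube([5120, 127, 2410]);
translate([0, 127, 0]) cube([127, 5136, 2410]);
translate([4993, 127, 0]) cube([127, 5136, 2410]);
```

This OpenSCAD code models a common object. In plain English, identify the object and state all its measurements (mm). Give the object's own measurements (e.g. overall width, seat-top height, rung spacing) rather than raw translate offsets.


The wall frame of a small rectangular building: four walls, each 2410 mm tall and 127 mm thick, enclosing a footprint 5120 mm (x) by 5390 mm (y) outside-to-outside, with no floor or roof. The front and back walls (the −y and +y sides) span the full width; the two side walls fit between them.


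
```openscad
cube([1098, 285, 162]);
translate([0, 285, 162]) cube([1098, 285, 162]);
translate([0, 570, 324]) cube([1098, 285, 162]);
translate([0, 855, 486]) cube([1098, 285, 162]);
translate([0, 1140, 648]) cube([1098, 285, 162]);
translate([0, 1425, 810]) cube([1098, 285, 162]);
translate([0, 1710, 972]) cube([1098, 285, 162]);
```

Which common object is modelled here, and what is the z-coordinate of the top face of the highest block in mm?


A staircase. The total rise is 1134 mm.

7 identical blocks, each offset up and back from the previous — a staircase. Each step is 162 mm tall and there are 7 of them, so the total rise is 7 × 162 = 1134 mm.


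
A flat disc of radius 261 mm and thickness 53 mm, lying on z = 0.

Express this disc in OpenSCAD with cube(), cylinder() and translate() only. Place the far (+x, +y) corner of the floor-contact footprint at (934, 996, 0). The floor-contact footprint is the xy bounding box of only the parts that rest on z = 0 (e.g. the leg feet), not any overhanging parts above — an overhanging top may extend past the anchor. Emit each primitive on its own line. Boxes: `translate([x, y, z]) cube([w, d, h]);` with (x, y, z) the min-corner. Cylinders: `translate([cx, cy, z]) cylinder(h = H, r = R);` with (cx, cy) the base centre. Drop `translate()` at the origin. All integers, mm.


translate([673, 735, 0]) cylinder(h = 53, r = 261);


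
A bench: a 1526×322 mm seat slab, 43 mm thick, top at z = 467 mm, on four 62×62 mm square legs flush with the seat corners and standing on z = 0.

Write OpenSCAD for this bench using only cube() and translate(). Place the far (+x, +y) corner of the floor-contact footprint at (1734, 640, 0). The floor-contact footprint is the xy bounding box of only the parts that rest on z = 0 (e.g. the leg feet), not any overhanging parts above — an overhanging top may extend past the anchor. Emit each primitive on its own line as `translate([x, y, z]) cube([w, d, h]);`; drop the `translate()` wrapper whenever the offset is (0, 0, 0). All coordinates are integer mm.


translate([208, 318, 424]) cube([1526, 322, 43]);
translate([208, 318, 0]) cube([62, 62, 424]);
translate([208, 578, 0]) cube([62, 62, 424]);
translate([1672, 318, 0]) cube([62, 62, 424]);
translate([1672, 578, 0]) cube([62, 62, 424]);


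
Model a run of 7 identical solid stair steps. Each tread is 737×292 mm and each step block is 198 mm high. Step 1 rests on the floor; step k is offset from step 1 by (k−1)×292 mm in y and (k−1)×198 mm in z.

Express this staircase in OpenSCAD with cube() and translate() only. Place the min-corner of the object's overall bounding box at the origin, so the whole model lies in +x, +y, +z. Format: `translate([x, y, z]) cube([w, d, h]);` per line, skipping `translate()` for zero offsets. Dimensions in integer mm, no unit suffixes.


cube([737, 292, 198]);
translate([0, 292, 198]) cube([737, 292, 198]);
translate([0, 584, 396]) cube([737, 292, 198]);
translate([0, 876, 594]) cube([737, 292, 198]);
translate([0, 1168, 792]) cube([737, 292, 198]);
translate([0, 1460, 990]) cube([737, 292, 198]);
translate([0, 1752, 1188]) cube([737, 292, 198]);


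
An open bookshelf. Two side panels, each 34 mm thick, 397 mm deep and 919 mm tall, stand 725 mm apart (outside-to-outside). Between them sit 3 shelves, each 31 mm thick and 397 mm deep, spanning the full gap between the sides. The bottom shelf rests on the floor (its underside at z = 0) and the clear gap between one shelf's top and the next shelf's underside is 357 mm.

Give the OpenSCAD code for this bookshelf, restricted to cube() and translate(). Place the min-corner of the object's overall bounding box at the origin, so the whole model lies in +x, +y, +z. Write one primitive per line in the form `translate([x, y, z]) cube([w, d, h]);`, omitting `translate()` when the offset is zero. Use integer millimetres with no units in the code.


cube([34, 397, 919]);
translate([691, 0, 0]) cube([34, 397, 919]);
translate([34, 0, 0]) cube([657, 397, 31]);
translate([34, 0, 388]) cube([657, 397, 31]);
translate([34, 0, 776]) cube([657, 397, 31]);


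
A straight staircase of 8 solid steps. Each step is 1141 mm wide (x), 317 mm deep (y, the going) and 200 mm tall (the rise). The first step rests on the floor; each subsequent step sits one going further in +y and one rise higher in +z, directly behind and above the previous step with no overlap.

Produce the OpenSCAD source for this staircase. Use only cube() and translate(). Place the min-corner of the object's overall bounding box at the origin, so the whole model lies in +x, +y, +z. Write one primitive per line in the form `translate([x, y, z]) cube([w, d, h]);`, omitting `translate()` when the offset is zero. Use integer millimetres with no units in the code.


cube([1141, 317, 200]);
translate([0, 317, 200]) cube([1141, 317, 200]);
translate([0, 634, 400]) cube([1141, 317, 200]);
translate([0, 951, 600]) cube([1141, 317, 200]);
translate([0, 1268, 800]) cube([1141, 317, 200]);
translate([0, 1585, 1000]) cube([1141, 317, 200]);
translate([0, 1902, 1200]) cube([1141, 317, 200]);
translate([0, 2219, 1400]) cube([1141, 317, 200]);


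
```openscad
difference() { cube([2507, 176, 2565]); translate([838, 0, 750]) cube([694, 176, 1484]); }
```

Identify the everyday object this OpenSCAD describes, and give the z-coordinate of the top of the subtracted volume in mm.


A wall with a window opening. The window head height is 2234 mm.

A wall with a rectangular opening subtracted — a window. Sill at z = 750, opening 1484 mm tall, so the head is at 750 + 1484 = 2234 mm.


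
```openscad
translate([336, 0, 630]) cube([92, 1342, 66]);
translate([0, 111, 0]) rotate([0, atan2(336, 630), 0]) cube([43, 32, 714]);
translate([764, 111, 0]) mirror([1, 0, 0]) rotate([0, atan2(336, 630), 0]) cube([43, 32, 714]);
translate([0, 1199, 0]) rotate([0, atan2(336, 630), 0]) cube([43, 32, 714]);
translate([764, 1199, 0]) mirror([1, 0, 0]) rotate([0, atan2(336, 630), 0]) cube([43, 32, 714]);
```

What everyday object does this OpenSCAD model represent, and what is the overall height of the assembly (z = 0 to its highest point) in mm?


A sawhorse. The overall height is 696 mm.

A beam across two mirrored pairs of raked legs — a sawhorse. The beam's underside is at z = 630 (matching the legs' vertical rise in atan2(336, 630)) and the beam is 66 mm tall, so its top is at 630 + 66 = 696 mm. The raked legs top out at the beam's underside, so that is the highest point.


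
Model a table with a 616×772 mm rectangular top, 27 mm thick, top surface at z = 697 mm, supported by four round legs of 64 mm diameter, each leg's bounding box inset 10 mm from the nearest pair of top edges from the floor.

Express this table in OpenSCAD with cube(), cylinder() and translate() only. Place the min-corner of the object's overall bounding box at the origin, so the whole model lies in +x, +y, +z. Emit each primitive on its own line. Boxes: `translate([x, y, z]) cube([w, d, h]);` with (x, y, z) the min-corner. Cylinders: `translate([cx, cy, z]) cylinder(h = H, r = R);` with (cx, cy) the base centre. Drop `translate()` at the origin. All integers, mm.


translate([0, 0, 670]) cube([616, 772, 27]);
translate([42, 42, 0]) cylinder(h = 670, r = 32);
translate([574, 42, 0]) cylinder(h = 670, r = 32);
translate([42, 730, 0]) cylinder(h = 670, r = 32);
translate([574, 730, 0]) cylinder(h = 670, r = 32);


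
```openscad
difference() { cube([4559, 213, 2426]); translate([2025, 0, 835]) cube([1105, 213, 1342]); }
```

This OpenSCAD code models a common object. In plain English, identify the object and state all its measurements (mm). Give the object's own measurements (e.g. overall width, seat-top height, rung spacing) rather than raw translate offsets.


A wall 4559 mm long (x), 213 mm thick (y), 2426 mm tall, with a rectangular window opening cut through it. The opening is 1105 mm wide and 1342 mm tall; its sill is at z = 835 mm and its near (−x) edge is 2025 mm from the wall's −x end. The opening passes through the full wall thickness.


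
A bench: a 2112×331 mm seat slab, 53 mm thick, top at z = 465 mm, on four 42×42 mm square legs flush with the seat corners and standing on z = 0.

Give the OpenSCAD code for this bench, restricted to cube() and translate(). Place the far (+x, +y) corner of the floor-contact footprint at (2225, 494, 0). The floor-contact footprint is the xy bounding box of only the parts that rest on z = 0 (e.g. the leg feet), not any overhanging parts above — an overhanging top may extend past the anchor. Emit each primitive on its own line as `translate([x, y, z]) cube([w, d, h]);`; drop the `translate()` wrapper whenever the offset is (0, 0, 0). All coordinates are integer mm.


// leg_h = 465 − 53 = 412
translate([113, 163, 412]) cube([2112, 331, 53]);
translate([113, 163, 0]) cube([42, 42, 412]);
translate([113, 452, 0]) cube([42, 42, 412]);
translate([2183, 163, 0]) cube([42, 42, 412]);
translate([2183, 452, 0]) cube([42, 42, 412]);


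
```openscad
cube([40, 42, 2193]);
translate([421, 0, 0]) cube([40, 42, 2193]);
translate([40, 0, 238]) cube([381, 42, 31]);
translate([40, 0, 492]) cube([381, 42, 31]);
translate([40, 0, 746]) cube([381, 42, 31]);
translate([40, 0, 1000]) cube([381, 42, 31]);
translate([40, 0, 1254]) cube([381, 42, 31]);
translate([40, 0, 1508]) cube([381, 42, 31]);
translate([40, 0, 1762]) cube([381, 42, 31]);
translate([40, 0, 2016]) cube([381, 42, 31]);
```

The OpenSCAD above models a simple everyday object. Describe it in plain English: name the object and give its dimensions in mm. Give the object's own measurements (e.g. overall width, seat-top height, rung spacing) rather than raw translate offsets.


A straight ladder. Two 40×42 mm vertical rails, 2193 mm tall, stand 461 mm apart (outside-to-outside) with their front faces coplanar on the −y side. 8 rungs, each 42 mm deep and 31 mm tall, span between the inner faces of the rails, front faces flush with the rails. The lowest rung's underside is at z = 238 mm and rungs are spaced 254 mm apart (underside to underside).


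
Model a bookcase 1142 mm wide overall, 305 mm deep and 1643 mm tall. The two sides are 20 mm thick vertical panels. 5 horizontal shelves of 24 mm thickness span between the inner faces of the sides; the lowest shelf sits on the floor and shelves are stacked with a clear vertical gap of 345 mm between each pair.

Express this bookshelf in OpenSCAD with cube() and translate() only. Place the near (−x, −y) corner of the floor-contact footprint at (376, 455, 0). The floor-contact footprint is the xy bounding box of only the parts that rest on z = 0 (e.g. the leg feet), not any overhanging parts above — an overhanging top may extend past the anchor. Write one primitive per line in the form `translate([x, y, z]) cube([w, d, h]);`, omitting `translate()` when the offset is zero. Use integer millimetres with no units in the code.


translate([376, 455, 0]) cube([20, 305, 1643]);
translate([1498, 455, 0]) cube([20, 305, 1643]);
translate([396, 455, 0]) cube([1102, 305, 24]);
translate([396, 455, 369]) cube([1102, 305, 24]);
translate([396, 455, 738]) cube([1102, 305, 24]);
translate([396, 455, 1107]) cube([1102, 305, 24]);
translate([396, 455, 1476]) cube([1102, 305, 24]);


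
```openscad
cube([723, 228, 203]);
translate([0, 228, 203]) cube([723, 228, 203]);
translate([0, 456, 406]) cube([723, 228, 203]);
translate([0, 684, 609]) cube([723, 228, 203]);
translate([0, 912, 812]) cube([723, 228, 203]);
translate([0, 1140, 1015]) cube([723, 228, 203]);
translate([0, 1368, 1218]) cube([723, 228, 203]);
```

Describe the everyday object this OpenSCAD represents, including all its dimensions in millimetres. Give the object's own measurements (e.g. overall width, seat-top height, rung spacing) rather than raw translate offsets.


A straight staircase of 7 solid steps. Each step is 723 mm wide (x), 228 mm deep (y, the going) and 203 mm tall (the rise). The first step rests on the floor; each subsequent step sits one going further in +y and one rise higher in +z, directly behind and above the previous step with no overlap.


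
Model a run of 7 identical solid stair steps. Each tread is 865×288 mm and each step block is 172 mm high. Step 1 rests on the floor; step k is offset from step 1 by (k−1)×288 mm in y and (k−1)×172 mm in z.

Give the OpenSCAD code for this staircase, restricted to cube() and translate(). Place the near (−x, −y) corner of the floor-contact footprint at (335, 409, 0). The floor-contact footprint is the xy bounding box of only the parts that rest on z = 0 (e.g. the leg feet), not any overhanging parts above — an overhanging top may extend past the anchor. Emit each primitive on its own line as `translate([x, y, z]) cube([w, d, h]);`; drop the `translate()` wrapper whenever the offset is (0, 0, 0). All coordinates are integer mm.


translate([335, 409, 0]) cube([865, 288, 172]);
translate([335, 697, 172]) cube([865, 288, 172]);
translate([335, 985, 344]) cube([865, 288, 172]);
translate([335, 1273, 516]) cube([865, 288, 172]);
translate([335, 1561, 688]) cube([865, 288, 172]);
translate([335, 1849, 860]) cube([865, 288, 172]);
translate([335, 2137, 1032]) cube([865, 288, 172]);


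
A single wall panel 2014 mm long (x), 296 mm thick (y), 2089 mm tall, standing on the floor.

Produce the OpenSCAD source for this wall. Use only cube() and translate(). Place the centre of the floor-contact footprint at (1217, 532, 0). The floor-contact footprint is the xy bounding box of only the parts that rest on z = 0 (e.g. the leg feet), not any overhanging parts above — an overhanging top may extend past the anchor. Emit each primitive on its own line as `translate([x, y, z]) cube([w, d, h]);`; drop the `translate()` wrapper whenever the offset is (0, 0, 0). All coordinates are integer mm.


translate([210, 384, 0]) cube([2014, 296, 2089]);


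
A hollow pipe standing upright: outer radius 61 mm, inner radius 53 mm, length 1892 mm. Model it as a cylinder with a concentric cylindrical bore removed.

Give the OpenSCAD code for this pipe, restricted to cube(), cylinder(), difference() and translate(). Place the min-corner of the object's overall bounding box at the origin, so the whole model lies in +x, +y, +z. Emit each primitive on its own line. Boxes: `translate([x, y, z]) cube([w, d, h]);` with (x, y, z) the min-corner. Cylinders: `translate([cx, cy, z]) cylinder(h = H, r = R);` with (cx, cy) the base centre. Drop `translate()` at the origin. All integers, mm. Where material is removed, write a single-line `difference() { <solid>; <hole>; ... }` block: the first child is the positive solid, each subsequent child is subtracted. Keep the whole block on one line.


difference() { translate([61, 61, 0]) cylinder(h = 1892, r = 61); translate([61, 61, 0]) cylinder(h = 1892, r = 53); }


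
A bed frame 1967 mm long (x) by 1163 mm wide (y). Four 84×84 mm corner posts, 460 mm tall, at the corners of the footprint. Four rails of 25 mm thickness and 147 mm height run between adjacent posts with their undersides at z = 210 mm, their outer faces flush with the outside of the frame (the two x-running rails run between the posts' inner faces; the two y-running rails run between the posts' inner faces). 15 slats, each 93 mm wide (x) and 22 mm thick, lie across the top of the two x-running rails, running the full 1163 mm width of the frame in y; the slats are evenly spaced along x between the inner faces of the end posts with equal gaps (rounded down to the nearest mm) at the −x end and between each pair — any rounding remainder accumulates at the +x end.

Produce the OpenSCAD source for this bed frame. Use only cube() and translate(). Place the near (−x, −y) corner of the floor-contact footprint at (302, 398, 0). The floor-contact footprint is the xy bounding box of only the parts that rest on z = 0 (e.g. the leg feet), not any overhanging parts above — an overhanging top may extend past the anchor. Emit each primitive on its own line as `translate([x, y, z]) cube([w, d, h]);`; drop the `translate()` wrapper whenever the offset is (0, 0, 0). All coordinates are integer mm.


// slat z = rail_z + rail_h = 210 + 147 = 357
// slat gap = ⌊(1799 − 15·93) / 16⌋ = 25
translate([302, 398, 0]) cube([84, 84, 460]);
translate([302, 1477, 0]) cube([84, 84, 460]);
translate([2185, 398, 0]) cube([84, 84, 460]);
translate([2185, 1477, 0]) cube([84, 84, 460]);
translate([386, 398, 210]) cube([1799, 25, 147]);
translate([386, 1536, 210]) cube([1799, 25, 147]);
translate([302, 482, 210]) cube([25, 995, 147]);
translate([2244, 482, 210]) cube([25, 995, 147]);
translate([411, 398, 357]) cube([93, 1163, 22]);
translate([529, 398, 357]) cube([93, 1163, 22]);
translate([647, 398, 357]) cube([93, 1163, 22]);
translate([765, 398, 357]) cube([93, 1163, 22]);
translate([883, 398, 357]) cube([93, 1163, 22]);
translate([1001, 398, 357]) cube([93, 1163, 22]);
translate([1119, 398, 357]) cube([93, 1163, 22]);
translate([1237, 398, 357]) cube([93, 1163, 22]);
translate([1355, 398, 357]) cube([93, 1163, 22]);
translate([1473, 398, 357]) cube([93, 1163, 22]);
translate([1591, 398, 357]) cube([93, 1163, 22]);
translate([1709, 398, 357]) cube([93, 1163, 22]);
translate([1827, 398, 357]) cube([93, 1163, 22]);
translate([1945, 398, 357]) cube([93, 1163, 22]);
translate([2063, 398, 357]) cube([93, 1163, 22]);


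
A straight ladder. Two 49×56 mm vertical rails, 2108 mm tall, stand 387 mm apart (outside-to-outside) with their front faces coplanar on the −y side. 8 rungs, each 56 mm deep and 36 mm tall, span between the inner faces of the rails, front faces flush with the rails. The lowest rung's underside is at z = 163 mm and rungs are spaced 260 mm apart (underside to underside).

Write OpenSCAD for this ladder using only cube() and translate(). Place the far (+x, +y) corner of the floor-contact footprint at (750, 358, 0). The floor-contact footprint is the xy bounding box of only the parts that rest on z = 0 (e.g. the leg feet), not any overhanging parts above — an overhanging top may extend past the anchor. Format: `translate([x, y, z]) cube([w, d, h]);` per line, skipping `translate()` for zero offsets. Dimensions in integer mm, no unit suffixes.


// rung span = 387 - 2*49 = 289
// rung[k] z = 163 + k*260
translate([363, 302, 0]) cube([49, 56, 2108]);
translate([701, 302, 0]) cube([49, 56, 2108]);
translate([412, 302, 163]) cube([289, 56, 36]);
translate([412, 302, 423]) cube([289, 56, 36]);
translate([412, 302, 683]) cube([289, 56, 36]);
translate([412, 302, 943]) cube([289, 56, 36]);
translate([412, 302, 1203]) cube([289, 56, 36]);
translate([412, 302, 1463]) cube([289, 56, 36]);
translate([412, 302, 1723]) cube([289, 56, 36]);
translate([412, 302, 1983]) cube([289, 56, 36]);


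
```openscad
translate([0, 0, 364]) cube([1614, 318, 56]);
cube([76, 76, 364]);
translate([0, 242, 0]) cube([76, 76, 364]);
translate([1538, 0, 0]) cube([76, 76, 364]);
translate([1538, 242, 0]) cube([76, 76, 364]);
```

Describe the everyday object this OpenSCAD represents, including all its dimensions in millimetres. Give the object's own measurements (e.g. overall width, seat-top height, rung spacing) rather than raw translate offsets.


A long wooden bench with a 1614 mm (x) × 318 mm (y) seat, 56 mm thick, its top surface 420 mm above the floor. Four 76 mm square legs at the seat corners, flush with the edges, run from z = 0 to the seat underside.


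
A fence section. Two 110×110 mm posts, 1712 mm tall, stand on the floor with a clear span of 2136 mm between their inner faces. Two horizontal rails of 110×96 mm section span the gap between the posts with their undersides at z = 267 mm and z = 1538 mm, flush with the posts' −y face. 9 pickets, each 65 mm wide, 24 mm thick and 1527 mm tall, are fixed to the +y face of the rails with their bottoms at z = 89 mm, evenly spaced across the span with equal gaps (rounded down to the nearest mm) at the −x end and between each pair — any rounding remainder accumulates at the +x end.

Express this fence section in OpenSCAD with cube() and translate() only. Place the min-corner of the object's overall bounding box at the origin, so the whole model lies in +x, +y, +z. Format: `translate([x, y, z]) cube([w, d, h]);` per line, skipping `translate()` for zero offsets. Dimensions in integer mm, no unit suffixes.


cube([110, 110, 1712]);
translate([2246, 0, 0]) cube([110, 110, 1712]);
translate([110, 0, 267]) cube([2136, 110, 96]);
translate([110, 0, 1538]) cube([2136, 110, 96]);
translate([265, 110, 89]) cube([65, 24, 1527]);
translate([485, 110, 89]) cube([65, 24, 1527]);
translate([705, 110, 89]) cube([65, 24, 1527]);
translate([925, 110, 89]) cube([65, 24, 1527]);
translate([1145, 110, 89]) cube([65, 24, 1527]);
translate([1365, 110, 89]) cube([65, 24, 1527]);
translate([1585, 110, 89]) cube([65, 24, 1527]);
translate([1805, 110, 89]) cube([65, 24, 1527]);
translate([2025, 110, 89]) cube([65, 24, 1527]);


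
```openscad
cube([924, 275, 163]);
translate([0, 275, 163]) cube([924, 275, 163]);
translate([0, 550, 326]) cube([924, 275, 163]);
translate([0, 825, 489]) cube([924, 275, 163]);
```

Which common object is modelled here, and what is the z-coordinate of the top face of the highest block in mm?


A staircase. The total rise is 652 mm.

4 identical blocks, each offset up and back from the previous — a staircase. Each step is 163 mm tall and there are 4 of them, so the total rise is 4 × 163 = 652 mm.
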